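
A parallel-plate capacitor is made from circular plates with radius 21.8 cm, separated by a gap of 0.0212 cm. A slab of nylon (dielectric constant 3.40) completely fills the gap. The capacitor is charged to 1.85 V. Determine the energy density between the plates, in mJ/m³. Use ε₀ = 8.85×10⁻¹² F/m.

u ≈ 1.15 mJ/m³

E = V/d = 1.85 / 2.12×10⁻⁴ = 8.73×10³ V/m.
u = ½κε₀E² = ½ × 3.40 × 8.85×10⁻¹² × (8.73×10³)² = 1.15×10⁻³ J/m³.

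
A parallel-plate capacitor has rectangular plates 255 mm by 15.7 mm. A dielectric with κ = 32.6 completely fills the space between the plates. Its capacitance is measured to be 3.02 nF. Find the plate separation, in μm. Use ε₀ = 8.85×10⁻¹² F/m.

382 μm

A = 255 × 15.7 mm² = 4.00×10⁻³ m².
d = κε₀A/C = 32.6 × 8.85×10⁻¹² × 4.00×10⁻³ / 3.02×10⁻⁹ = 3.82×10⁻⁴ m.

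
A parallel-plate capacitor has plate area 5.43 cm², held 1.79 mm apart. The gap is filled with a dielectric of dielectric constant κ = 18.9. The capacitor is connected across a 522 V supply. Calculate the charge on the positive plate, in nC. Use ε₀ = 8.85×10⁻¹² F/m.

A = 5.43 cm² = 5.43×10⁻⁴ m².
C = κε₀A/d = 18.9 × 8.85×10⁻¹² × 5.43×10⁻⁴ / 1.79×10⁻³ = 5.07×10⁻¹¹ F.
Q = CV = 5.07×10⁻¹¹ × 522 = 2.65×10⁻⁸ C.

Q ≈ 26.5 nC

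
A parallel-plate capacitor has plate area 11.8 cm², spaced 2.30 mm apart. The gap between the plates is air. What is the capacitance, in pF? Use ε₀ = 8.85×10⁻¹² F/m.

A = 11.8 cm² = 1.18×10⁻³ m².
C = ε₀A/d = 8.85×10⁻¹² × 1.18×10⁻³ / 2.30×10⁻³ = 4.54×10⁻¹² F.

C ≈ 4.54 pF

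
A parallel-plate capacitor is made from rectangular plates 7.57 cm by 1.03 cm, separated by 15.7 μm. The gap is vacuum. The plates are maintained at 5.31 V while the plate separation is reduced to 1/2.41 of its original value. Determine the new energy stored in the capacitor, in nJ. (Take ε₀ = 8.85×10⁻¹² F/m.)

A = 7.57 × 1.03 cm² = 7.80×10⁻⁴ m².
Initially C₁ = ε₀A/d = 8.85×10⁻¹² × 7.80×10⁻⁴ / 1.57×10⁻⁵ = 4.40×10⁻¹⁰ F.
U₁ = 6.20×10⁻⁹ J.
Battery connected ⇒ V is held fixed. C₂ = 2.41 C₁ and U = ½CV², so U₂/U₁ = C₂/C₁ = 2.41.
U₂ = 2.41 × 6.20×10⁻⁹ = 1.49×10⁻⁸ J.

U ≈ 14.9 nJ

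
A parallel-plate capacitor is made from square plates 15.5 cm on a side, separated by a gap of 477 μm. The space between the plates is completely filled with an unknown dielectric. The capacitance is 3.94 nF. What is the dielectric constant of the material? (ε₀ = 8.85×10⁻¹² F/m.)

κ ≈ 8.84

A = (15.5 cm)² = 2.40×10⁻² m².
κ = Cd/(ε₀A) = 3.94×10⁻⁹ × 4.77×10⁻⁴ / (8.85×10⁻¹² × 2.40×10⁻²) = 8.84.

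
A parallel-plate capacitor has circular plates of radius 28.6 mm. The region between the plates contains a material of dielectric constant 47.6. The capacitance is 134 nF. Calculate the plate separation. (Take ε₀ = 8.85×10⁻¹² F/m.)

A = π(28.6 mm)² = 2.57×10⁻³ m².
d = κε₀A/C = 47.6 × 8.85×10⁻¹² × 2.57×10⁻³ / 1.34×10⁻⁷ = 8.08×10⁻⁶ m.

8.08 μm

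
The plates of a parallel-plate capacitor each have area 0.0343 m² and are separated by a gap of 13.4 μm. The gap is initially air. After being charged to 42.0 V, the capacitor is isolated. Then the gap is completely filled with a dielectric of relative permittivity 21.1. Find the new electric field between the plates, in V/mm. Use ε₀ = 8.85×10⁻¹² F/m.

Initially C₁ = ε₀A/d = 8.85×10⁻¹² × 3.43×10⁻² / 1.34×10⁻⁵ = 2.27×10⁻⁸ F.
E₁ = 3.13×10⁶ V/m.
Isolated ⇒ Q is held fixed. V₂ = Q/C₂ = V₁/21.1; E = V/d, so E₂/E₁ = (V₂/V₁)(d₁/d₂) = 0.0474.
E₂ = 0.0474 × 3.13×10⁶ = 1.49×10⁵ V/m.

E ≈ 149 V/mm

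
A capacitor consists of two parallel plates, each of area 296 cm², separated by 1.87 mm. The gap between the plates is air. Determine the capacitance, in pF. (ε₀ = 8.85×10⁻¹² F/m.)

A = 296 cm² = 2.96×10⁻² m².
C = ε₀A/d = 8.85×10⁻¹² × 2.96×10⁻² / 1.87×10⁻³ = 1.40×10⁻¹⁰ F.

140 pF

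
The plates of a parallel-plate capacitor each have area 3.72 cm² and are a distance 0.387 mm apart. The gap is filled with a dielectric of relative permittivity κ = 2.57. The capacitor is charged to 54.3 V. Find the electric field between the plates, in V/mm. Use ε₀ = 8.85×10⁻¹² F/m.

E = V/d = 54.3 / 3.87×10⁻⁴ = 1.40×10⁵ V/m.

140 V/mm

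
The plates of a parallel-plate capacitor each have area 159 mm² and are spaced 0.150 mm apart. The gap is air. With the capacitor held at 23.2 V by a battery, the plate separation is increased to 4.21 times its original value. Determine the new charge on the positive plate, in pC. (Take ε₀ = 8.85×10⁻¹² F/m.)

51.7 pC

A = 159 mm² = 1.59×10⁻⁴ m².
Initially C₁ = ε₀A/d = 8.85×10⁻¹² × 1.59×10⁻⁴ / 1.50×10⁻⁴ = 9.38×10⁻¹² F.
Q₁ = 2.18×10⁻¹⁰ C.
Battery connected ⇒ V is held fixed. C₂ = 0.238 C₁ and Q = CV, so Q₂/Q₁ = C₂/C₁ = 0.238.
Q₂ = 0.238 × 2.18×10⁻¹⁰ = 5.17×10⁻¹¹ C.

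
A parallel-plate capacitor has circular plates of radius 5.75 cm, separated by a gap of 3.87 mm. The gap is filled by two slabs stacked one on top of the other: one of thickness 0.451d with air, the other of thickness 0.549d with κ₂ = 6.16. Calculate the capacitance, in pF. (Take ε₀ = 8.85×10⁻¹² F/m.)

A = π(5.75 cm)² = 1.04×10⁻² m².
Stacked slabs ⇒ two capacitors in series, each with the full plate area.
C₁ = κ₁ε₀A/d₁ = 1.00 × 8.85×10⁻¹² × 1.04×10⁻² / 1.75×10⁻³ = 5.27×10⁻¹¹ F.
C₂ = κ₂ε₀A/d₂ = 6.16 × 8.85×10⁻¹² × 1.04×10⁻² / 2.12×10⁻³ = 2.67×10⁻¹⁰ F.
C = (1/C₁ + 1/C₂)⁻¹ = 4.40×10⁻¹¹ F.

C ≈ 44.0 pF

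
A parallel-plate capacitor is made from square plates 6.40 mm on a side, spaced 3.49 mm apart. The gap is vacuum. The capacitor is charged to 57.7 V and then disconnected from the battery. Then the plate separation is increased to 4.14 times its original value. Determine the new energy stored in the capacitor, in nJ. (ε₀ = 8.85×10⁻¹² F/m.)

U ≈ 0.716 nJ

A = (6.40 mm)² = 4.10×10⁻⁵ m².
Initially C₁ = ε₀A/d = 8.85×10⁻¹² × 4.10×10⁻⁵ / 3.49×10⁻³ = 1.04×10⁻¹³ F.
U₁ = 1.73×10⁻¹⁰ J.
Isolated ⇒ Q is held fixed. C₂ = 0.242 C₁ and U = Q²/(2C), so U₂/U₁ = C₁/C₂ = 4.14.
U₂ = 4.14 × 1.73×10⁻¹⁰ = 7.16×10⁻¹⁰ J.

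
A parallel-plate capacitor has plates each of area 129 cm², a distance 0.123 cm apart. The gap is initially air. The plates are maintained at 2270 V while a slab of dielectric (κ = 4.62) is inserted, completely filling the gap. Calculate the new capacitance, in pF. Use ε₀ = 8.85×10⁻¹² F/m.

429 pF

A = 129 cm² = 1.29×10⁻² m².
Initially C₁ = ε₀A/d = 8.85×10⁻¹² × 1.29×10⁻² / 1.23×10⁻³ = 9.28×10⁻¹¹ F.
C = κε₀A/d scales with κ, so C₂/C₁ = κ = 4.62.
C₂ = 4.62 × 9.28×10⁻¹¹ = 4.29×10⁻¹⁰ F.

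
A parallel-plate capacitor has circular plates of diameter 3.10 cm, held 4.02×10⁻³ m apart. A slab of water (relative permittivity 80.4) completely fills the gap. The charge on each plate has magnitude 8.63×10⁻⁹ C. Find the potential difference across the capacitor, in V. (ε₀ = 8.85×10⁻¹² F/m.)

A = π(3.10/2 cm)² = 7.55×10⁻⁴ m².
C = κε₀A/d = 80.4 × 8.85×10⁻¹² × 7.55×10⁻⁴ / 4.02×10⁻³ = 1.34×10⁻¹⁰ F.
V = Q/C = 8.63×10⁻⁹ / 1.34×10⁻¹⁰ = 64.6 V.

V ≈ 64.6 V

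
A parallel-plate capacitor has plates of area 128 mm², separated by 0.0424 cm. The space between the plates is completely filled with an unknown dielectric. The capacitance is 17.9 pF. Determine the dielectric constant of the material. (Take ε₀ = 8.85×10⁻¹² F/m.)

A = 128 mm² = 1.28×10⁻⁴ m².
κ = Cd/(ε₀A) = 1.79×10⁻¹¹ × 4.24×10⁻⁴ / (8.85×10⁻¹² × 1.28×10⁻⁴) = 6.70.

6.70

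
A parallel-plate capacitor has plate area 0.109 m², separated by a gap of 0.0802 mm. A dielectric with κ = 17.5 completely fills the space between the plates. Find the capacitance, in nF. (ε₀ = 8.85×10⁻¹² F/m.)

C ≈ 210 nF

C = κε₀A/d = 17.5 × 8.85×10⁻¹² × 0.109 / 8.02×10⁻⁵ = 2.10×10⁻⁷ F.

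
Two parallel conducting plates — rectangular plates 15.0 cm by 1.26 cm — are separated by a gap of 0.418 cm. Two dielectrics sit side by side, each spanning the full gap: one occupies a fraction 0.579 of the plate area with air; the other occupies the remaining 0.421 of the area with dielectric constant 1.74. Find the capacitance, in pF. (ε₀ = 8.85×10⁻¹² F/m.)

5.25 pF

A = 15.0 × 1.26 cm² = 1.89×10⁻³ m².
Side-by-side slabs ⇒ two capacitors in parallel, each spanning the full gap.
C₁ = κ₁ε₀A₁/d = 1.00 × 8.85×10⁻¹² × 1.09×10⁻³ / 4.18×10⁻³ = 2.32×10⁻¹² F.
C₂ = κ₂ε₀A₂/d = 1.74 × 8.85×10⁻¹² × 7.96×10⁻⁴ / 4.18×10⁻³ = 2.93×10⁻¹² F.
C = C₁ + C₂ = 5.25×10⁻¹² F.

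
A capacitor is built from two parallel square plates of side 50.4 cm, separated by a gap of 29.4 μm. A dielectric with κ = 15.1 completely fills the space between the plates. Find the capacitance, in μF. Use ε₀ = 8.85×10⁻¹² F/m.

C ≈ 1.15 μF

A = (50.4 cm)² = 0.254 m².
C = κε₀A/d = 15.1 × 8.85×10⁻¹² × 0.254 / 2.94×10⁻⁵ = 1.15×10⁻⁶ F.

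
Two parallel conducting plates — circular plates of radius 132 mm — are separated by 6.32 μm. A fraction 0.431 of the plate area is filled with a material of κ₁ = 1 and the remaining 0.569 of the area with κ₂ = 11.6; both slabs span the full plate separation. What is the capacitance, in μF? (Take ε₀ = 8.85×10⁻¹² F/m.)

A = π(132 mm)² = 5.47×10⁻² m².
Side-by-side slabs ⇒ two capacitors in parallel, each spanning the full gap.
C₁ = κ₁ε₀A₁/d = 1.00 × 8.85×10⁻¹² × 2.36×10⁻² / 6.32×10⁻⁶ = 3.30×10⁻⁸ F.
C₂ = κ₂ε₀A₂/d = 11.6 × 8.85×10⁻¹² × 3.11×10⁻² / 6.32×10⁻⁶ = 5.06×10⁻⁷ F.
C = C₁ + C₂ = 5.39×10⁻⁷ F.

0.539 μF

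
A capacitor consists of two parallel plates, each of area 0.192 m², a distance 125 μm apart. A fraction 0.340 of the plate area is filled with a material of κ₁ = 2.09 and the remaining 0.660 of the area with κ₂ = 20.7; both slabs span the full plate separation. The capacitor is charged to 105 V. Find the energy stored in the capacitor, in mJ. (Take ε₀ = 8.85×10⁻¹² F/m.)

1.08 mJ

Side-by-side slabs ⇒ two capacitors in parallel, each spanning the full gap.
C₁ = κ₁ε₀A₁/d = 2.09 × 8.85×10⁻¹² × 6.53×10⁻² / 1.25×10⁻⁴ = 9.66×10⁻⁹ F.
C₂ = κ₂ε₀A₂/d = 20.7 × 8.85×10⁻¹² × 0.127 / 1.25×10⁻⁴ = 1.86×10⁻⁷ F.
C = C₁ + C₂ = 1.95×10⁻⁷ F.
U = ½CV² = ½ × 1.95×10⁻⁷ × (105)² = 1.08×10⁻³ J.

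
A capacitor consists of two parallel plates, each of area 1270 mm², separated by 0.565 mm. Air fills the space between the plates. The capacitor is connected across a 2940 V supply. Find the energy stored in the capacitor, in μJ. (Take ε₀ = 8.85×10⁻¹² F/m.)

A = 1270 mm² = 1.27×10⁻³ m².
C = ε₀A/d = 8.85×10⁻¹² × 1.27×10⁻³ / 5.65×10⁻⁴ = 1.99×10⁻¹¹ F.
U = ½CV² = ½ × 1.99×10⁻¹¹ × (2940)² = 8.60×10⁻⁵ J.

U ≈ 86.0 μJ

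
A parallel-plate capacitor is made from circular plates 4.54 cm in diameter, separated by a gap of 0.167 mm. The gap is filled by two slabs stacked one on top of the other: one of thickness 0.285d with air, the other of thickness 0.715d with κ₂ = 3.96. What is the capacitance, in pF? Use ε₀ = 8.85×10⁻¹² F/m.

184 pF

A = π(4.54/2 cm)² = 1.62×10⁻³ m².
Stacked slabs ⇒ two capacitors in series, each with the full plate area.
C₁ = κ₁ε₀A/d₁ = 1.00 × 8.85×10⁻¹² × 1.62×10⁻³ / 4.76×10⁻⁵ = 3.01×10⁻¹⁰ F.
C₂ = κ₂ε₀A/d₂ = 3.96 × 8.85×10⁻¹² × 1.62×10⁻³ / 1.19×10⁻⁴ = 4.75×10⁻¹⁰ F.
C = (1/C₁ + 1/C₂)⁻¹ = 1.84×10⁻¹⁰ F.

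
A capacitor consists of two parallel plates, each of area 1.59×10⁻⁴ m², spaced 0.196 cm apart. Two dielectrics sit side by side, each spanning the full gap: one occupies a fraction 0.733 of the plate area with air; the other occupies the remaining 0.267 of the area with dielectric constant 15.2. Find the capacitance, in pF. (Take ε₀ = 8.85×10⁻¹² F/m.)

Side-by-side slabs ⇒ two capacitors in parallel, each spanning the full gap.
C₁ = κ₁ε₀A₁/d = 1.00 × 8.85×10⁻¹² × 1.17×10⁻⁴ / 1.96×10⁻³ = 5.26×10⁻¹³ F.
C₂ = κ₂ε₀A₂/d = 15.2 × 8.85×10⁻¹² × 4.25×10⁻⁵ / 1.96×10⁻³ = 2.91×10⁻¹² F.
C = C₁ + C₂ = 3.44×10⁻¹² F.

3.44 pF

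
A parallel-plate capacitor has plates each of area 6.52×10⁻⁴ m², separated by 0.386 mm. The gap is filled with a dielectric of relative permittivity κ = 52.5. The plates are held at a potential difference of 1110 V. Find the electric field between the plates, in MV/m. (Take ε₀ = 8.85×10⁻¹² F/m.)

E = V/d = 1110 / 3.86×10⁻⁴ = 2.88×10⁶ V/m.

E ≈ 2.88 MV/m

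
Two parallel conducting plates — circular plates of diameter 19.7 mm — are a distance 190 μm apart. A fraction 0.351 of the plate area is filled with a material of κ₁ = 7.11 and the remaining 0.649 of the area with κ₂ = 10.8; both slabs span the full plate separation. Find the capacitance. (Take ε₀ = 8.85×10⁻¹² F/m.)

135 pF

A = π(19.7/2 mm)² = 3.05×10⁻⁴ m².
Side-by-side slabs ⇒ two capacitors in parallel, each spanning the full gap.
C₁ = κ₁ε₀A₁/d = 7.11 × 8.85×10⁻¹² × 1.07×10⁻⁴ / 1.90×10⁻⁴ = 3.54×10⁻¹¹ F.
C₂ = κ₂ε₀A₂/d = 10.8 × 8.85×10⁻¹² × 1.98×10⁻⁴ / 1.90×10⁻⁴ = 9.95×10⁻¹¹ F.
C = C₁ + C₂ = 1.35×10⁻¹⁰ F.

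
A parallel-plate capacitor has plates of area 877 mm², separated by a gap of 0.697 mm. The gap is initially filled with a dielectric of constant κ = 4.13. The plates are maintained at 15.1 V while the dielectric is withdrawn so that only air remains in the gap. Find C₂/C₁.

C₂/C₁ ≈ 0.242

C = κε₀A/d scales with κ, so C₂/C₁ = 1/κ = 1/4.13 = 0.242.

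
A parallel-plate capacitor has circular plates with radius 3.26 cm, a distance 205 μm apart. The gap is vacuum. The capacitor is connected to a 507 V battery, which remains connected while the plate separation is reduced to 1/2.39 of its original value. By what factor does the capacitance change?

2.39

C = ε₀A/d scales as 1/d, so C₂/C₁ = d₁/d₂ = 2.39.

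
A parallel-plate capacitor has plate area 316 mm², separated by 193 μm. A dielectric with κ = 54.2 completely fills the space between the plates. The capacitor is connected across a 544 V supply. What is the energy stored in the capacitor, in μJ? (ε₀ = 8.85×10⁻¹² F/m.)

U ≈ 116 μJ

A = 316 mm² = 3.16×10⁻⁴ m².
C = κε₀A/d = 54.2 × 8.85×10⁻¹² × 3.16×10⁻⁴ / 1.93×10⁻⁴ = 7.85×10⁻¹⁰ F.
U = ½CV² = ½ × 7.85×10⁻¹⁰ × (544)² = 1.16×10⁻⁴ J.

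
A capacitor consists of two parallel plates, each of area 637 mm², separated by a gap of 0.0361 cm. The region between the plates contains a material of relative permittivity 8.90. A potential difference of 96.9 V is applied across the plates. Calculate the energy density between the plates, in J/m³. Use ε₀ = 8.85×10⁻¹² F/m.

u ≈ 2.84 J/m³

E = V/d = 96.9 / 3.61×10⁻⁴ = 2.68×10⁵ V/m.
u = ½κε₀E² = ½ × 8.90 × 8.85×10⁻¹² × (2.68×10⁵)² = 2.84 J/m³.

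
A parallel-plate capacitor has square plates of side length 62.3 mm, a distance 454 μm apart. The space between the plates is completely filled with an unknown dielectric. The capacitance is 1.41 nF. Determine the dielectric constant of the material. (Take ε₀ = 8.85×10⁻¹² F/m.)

A = (62.3 mm)² = 3.88×10⁻³ m².
κ = Cd/(ε₀A) = 1.41×10⁻⁹ × 4.54×10⁻⁴ / (8.85×10⁻¹² × 3.88×10⁻³) = 18.6.

18.6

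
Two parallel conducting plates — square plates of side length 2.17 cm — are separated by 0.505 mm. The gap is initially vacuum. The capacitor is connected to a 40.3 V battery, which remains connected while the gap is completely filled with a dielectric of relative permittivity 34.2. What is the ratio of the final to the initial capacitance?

34.2

C = κε₀A/d scales with κ, so C₂/C₁ = κ = 34.2.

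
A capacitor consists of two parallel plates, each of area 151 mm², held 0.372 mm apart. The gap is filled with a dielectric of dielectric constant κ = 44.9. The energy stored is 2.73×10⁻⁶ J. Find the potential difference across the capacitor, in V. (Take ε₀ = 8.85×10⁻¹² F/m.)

184 V

A = 151 mm² = 1.51×10⁻⁴ m².
C = κε₀A/d = 44.9 × 8.85×10⁻¹² × 1.51×10⁻⁴ / 3.72×10⁻⁴ = 1.61×10⁻¹⁰ F.
V = √(2U/C) = √(2 × 2.73×10⁻⁶ / 1.61×10⁻¹⁰) = 1.84×10² V.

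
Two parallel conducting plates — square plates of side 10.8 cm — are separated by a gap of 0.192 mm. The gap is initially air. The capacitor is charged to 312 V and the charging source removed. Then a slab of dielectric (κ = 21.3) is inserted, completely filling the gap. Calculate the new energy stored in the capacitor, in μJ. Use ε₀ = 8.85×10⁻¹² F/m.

U ≈ 1.23 μJ

A = (10.8 cm)² = 1.17×10⁻² m².
Initially C₁ = ε₀A/d = 8.85×10⁻¹² × 1.17×10⁻² / 1.92×10⁻⁴ = 5.38×10⁻¹⁰ F.
U₁ = 2.62×10⁻⁵ J.
Isolated ⇒ Q is held fixed. C₂ = 21.3 C₁ and U = Q²/(2C), so U₂/U₁ = C₁/C₂ = 0.0469.
U₂ = 0.0469 × 2.62×10⁻⁵ = 1.23×10⁻⁶ J.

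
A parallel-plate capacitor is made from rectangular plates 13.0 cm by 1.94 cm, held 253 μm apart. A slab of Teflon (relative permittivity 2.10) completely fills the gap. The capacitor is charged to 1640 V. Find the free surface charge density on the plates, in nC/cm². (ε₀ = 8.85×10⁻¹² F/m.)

A = 13.0 × 1.94 cm² = 2.52×10⁻³ m².
C = κε₀A/d = 2.10 × 8.85×10⁻¹² × 2.52×10⁻³ / 2.53×10⁻⁴ = 1.85×10⁻¹⁰ F.
σ = Q/A = CV/A = 1.85×10⁻¹⁰ × 1640 / 2.52×10⁻³ = 1.20×10⁻⁴ C/m².

σ ≈ 12.0 nC/cm²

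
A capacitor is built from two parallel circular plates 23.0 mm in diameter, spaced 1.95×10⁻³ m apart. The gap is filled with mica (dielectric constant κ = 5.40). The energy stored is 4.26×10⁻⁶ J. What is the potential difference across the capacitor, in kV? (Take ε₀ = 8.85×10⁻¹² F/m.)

A = π(23.0/2 mm)² = 4.15×10⁻⁴ m².
C = κε₀A/d = 5.40 × 8.85×10⁻¹² × 4.15×10⁻⁴ / 1.95×10⁻³ = 1.02×10⁻¹¹ F.
V = √(2U/C) = √(2 × 4.26×10⁻⁶ / 1.02×10⁻¹¹) = 9.15×10² V.

0.915 kV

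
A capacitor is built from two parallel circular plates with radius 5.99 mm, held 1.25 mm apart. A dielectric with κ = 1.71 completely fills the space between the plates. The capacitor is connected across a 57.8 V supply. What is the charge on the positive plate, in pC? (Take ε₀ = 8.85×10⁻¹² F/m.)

A = π(5.99 mm)² = 1.13×10⁻⁴ m².
C = κε₀A/d = 1.71 × 8.85×10⁻¹² × 1.13×10⁻⁴ / 1.25×10⁻³ = 1.36×10⁻¹² F.
Q = CV = 1.36×10⁻¹² × 57.8 = 7.89×10⁻¹¹ C.

Q ≈ 78.9 pC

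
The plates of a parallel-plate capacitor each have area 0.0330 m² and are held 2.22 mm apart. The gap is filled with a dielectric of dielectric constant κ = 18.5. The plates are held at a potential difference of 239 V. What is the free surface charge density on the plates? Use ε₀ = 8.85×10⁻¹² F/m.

C = κε₀A/d = 18.5 × 8.85×10⁻¹² × 3.30×10⁻² / 2.22×10⁻³ = 2.43×10⁻⁹ F.
σ = Q/A = CV/A = 2.43×10⁻⁹ × 239 / 3.30×10⁻² = 1.76×10⁻⁵ C/m².

17.6 μC/m²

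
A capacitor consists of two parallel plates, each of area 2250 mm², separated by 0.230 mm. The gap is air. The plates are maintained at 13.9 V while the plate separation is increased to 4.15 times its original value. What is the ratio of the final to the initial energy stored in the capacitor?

U₂/U₁ ≈ 0.241

Battery connected ⇒ V is held fixed.
C₂ = 0.241 C₁ and U = ½CV², so U₂/U₁ = C₂/C₁ = 0.241.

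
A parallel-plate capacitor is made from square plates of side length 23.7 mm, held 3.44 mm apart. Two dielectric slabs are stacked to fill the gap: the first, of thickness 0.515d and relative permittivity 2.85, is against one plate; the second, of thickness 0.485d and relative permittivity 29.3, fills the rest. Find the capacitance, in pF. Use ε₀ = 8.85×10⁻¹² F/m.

7.33 pF

A = (23.7 mm)² = 5.62×10⁻⁴ m².
Stacked slabs ⇒ two capacitors in series, each with the full plate area.
C₁ = κ₁ε₀A/d₁ = 2.85 × 8.85×10⁻¹² × 5.62×10⁻⁴ / 1.77×10⁻³ = 8.00×10⁻¹² F.
C₂ = κ₂ε₀A/d₂ = 29.3 × 8.85×10⁻¹² × 5.62×10⁻⁴ / 1.67×10⁻³ = 8.73×10⁻¹¹ F.
C = (1/C₁ + 1/C₂)⁻¹ = 7.33×10⁻¹² F.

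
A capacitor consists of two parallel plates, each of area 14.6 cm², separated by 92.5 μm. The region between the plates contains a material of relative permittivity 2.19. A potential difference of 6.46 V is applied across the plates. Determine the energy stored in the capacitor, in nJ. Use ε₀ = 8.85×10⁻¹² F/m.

U ≈ 6.38 nJ

A = 14.6 cm² = 1.46×10⁻³ m².
C = κε₀A/d = 2.19 × 8.85×10⁻¹² × 1.46×10⁻³ / 9.25×10⁻⁵ = 3.06×10⁻¹⁰ F.
U = ½CV² = ½ × 3.06×10⁻¹⁰ × (6.46)² = 6.38×10⁻⁹ J.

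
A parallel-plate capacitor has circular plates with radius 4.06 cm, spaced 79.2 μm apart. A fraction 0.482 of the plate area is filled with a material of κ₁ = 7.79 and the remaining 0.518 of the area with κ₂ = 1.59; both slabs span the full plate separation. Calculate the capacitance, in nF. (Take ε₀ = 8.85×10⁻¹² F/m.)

A = π(4.06 cm)² = 5.18×10⁻³ m².
Side-by-side slabs ⇒ two capacitors in parallel, each spanning the full gap.
C₁ = κ₁ε₀A₁/d = 7.79 × 8.85×10⁻¹² × 2.50×10⁻³ / 7.92×10⁻⁵ = 2.17×10⁻⁹ F.
C₂ = κ₂ε₀A₂/d = 1.59 × 8.85×10⁻¹² × 2.68×10⁻³ / 7.92×10⁻⁵ = 4.77×10⁻¹⁰ F.
C = C₁ + C₂ = 2.65×10⁻⁹ F.

C ≈ 2.65 nF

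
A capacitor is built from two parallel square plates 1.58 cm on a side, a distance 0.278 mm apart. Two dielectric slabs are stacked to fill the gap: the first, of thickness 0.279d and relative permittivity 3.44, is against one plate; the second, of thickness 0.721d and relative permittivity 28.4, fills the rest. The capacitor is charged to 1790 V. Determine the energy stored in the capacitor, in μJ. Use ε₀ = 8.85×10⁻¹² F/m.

U ≈ 120 μJ

A = (1.58 cm)² = 2.50×10⁻⁴ m².
Stacked slabs ⇒ two capacitors in series, each with the full plate area.
C₁ = κ₁ε₀A/d₁ = 3.44 × 8.85×10⁻¹² × 2.50×10⁻⁴ / 7.76×10⁻⁵ = 9.80×10⁻¹¹ F.
C₂ = κ₂ε₀A/d₂ = 28.4 × 8.85×10⁻¹² × 2.50×10⁻⁴ / 2.00×10⁻⁴ = 3.13×10⁻¹⁰ F.
C = (1/C₁ + 1/C₂)⁻¹ = 7.46×10⁻¹¹ F.
U = ½CV² = ½ × 7.46×10⁻¹¹ × (1790)² = 1.20×10⁻⁴ J.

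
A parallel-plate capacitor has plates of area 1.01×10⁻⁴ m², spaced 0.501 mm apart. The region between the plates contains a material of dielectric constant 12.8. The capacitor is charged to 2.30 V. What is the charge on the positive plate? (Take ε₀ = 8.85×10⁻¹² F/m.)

52.5 pC

C = κε₀A/d = 12.8 × 8.85×10⁻¹² × 1.01×10⁻⁴ / 5.01×10⁻⁴ = 2.28×10⁻¹¹ F.
Q = CV = 2.28×10⁻¹¹ × 2.30 = 5.25×10⁻¹¹ C.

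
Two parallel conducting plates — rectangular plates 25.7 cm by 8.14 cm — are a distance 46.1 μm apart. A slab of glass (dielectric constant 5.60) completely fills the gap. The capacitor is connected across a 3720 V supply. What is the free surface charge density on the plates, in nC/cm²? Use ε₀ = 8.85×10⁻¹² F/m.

400 nC/cm²

A = 25.7 × 8.14 cm² = 2.09×10⁻² m².
C = κε₀A/d = 5.60 × 8.85×10⁻¹² × 2.09×10⁻² / 4.61×10⁻⁵ = 2.25×10⁻⁸ F.
σ = Q/A = CV/A = 2.25×10⁻⁸ × 3720 / 2.09×10⁻² = 4.00×10⁻³ C/m².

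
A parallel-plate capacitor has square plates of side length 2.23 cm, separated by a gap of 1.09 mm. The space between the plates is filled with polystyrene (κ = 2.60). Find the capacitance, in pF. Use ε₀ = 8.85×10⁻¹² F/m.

10.5 pF

A = (2.23 cm)² = 4.97×10⁻⁴ m².
C = κε₀A/d = 2.60 × 8.85×10⁻¹² × 4.97×10⁻⁴ / 1.09×10⁻³ = 1.05×10⁻¹¹ F.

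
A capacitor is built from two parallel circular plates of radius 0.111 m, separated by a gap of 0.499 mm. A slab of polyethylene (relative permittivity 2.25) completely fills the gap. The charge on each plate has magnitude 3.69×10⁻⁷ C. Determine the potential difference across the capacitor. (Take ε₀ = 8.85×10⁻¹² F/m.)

V ≈ 239 V

A = π(0.111 m)² = 3.87×10⁻² m².
C = κε₀A/d = 2.25 × 8.85×10⁻¹² × 3.87×10⁻² / 4.99×10⁻⁴ = 1.54×10⁻⁹ F.
V = Q/C = 3.69×10⁻⁷ / 1.54×10⁻⁹ = 2.39×10² V.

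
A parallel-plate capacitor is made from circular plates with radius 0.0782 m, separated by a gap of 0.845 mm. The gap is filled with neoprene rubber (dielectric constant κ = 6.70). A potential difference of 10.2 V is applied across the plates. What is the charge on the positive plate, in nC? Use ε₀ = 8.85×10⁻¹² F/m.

Q ≈ 13.8 nC

A = π(0.0782 m)² = 1.92×10⁻² m².
C = κε₀A/d = 6.70 × 8.85×10⁻¹² × 1.92×10⁻² / 8.45×10⁻⁴ = 1.35×10⁻⁹ F.
Q = CV = 1.35×10⁻⁹ × 10.2 = 1.38×10⁻⁸ C.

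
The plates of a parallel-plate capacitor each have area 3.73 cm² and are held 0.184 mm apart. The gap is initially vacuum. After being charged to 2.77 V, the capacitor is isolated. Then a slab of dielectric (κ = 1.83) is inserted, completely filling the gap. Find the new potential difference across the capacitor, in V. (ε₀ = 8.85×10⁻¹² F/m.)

A = 3.73 cm² = 3.73×10⁻⁴ m².
Initially C₁ = ε₀A/d = 8.85×10⁻¹² × 3.73×10⁻⁴ / 1.84×10⁻⁴ = 1.79×10⁻¹¹ F.
V₁ = 2.77 V.
Isolated ⇒ Q is held fixed. C₂ = 1.83 C₁ and V = Q/C, so V₂/V₁ = C₁/C₂ = 0.546.
V₂ = 0.546 × 2.77 = 1.51 V.

V ≈ 1.51 V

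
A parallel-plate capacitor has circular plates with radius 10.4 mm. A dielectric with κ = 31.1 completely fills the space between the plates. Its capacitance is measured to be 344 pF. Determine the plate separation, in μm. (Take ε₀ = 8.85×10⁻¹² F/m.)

272 μm

A = π(10.4 mm)² = 3.40×10⁻⁴ m².
d = κε₀A/C = 31.1 × 8.85×10⁻¹² × 3.40×10⁻⁴ / 3.44×10⁻¹⁰ = 2.72×10⁻⁴ m.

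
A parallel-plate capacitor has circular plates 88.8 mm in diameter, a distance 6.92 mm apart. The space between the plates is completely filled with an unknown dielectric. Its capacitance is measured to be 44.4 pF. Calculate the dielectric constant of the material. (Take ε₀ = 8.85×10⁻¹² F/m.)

A = π(88.8/2 mm)² = 6.19×10⁻³ m².
κ = Cd/(ε₀A) = 4.44×10⁻¹¹ × 6.92×10⁻³ / (8.85×10⁻¹² × 6.19×10⁻³) = 5.61.

5.61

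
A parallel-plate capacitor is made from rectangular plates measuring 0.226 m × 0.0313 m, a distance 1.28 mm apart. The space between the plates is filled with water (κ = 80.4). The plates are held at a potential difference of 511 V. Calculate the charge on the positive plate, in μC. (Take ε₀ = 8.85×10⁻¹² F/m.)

A = 0.226 × 0.0313 m² = 7.07×10⁻³ m².
C = κε₀A/d = 80.4 × 8.85×10⁻¹² × 7.07×10⁻³ / 1.28×10⁻³ = 3.93×10⁻⁹ F.
Q = CV = 3.93×10⁻⁹ × 511 = 2.01×10⁻⁶ C.

Q ≈ 2.01 μC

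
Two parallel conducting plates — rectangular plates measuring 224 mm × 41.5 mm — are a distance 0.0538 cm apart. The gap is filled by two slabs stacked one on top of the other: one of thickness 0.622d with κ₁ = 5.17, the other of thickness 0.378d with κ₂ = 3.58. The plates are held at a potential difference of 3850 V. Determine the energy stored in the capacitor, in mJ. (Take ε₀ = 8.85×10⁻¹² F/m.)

5.02 mJ

A = 224 × 41.5 mm² = 9.30×10⁻³ m².
Stacked slabs ⇒ two capacitors in series, each with the full plate area.
C₁ = κ₁ε₀A/d₁ = 5.17 × 8.85×10⁻¹² × 9.30×10⁻³ / 3.35×10⁻⁴ = 1.27×10⁻⁹ F.
C₂ = κ₂ε₀A/d₂ = 3.58 × 8.85×10⁻¹² × 9.30×10⁻³ / 2.03×10⁻⁴ = 1.45×10⁻⁹ F.
C = (1/C₁ + 1/C₂)⁻¹ = 6.77×10⁻¹⁰ F.
U = ½CV² = ½ × 6.77×10⁻¹⁰ × (3850)² = 5.02×10⁻³ J.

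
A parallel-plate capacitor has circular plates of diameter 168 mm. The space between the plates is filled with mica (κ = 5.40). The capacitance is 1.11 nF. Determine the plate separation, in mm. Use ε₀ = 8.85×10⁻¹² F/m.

A = π(168/2 mm)² = 2.22×10⁻² m².
d = κε₀A/C = 5.40 × 8.85×10⁻¹² × 2.22×10⁻² / 1.11×10⁻⁹ = 9.54×10⁻⁴ m.

d ≈ 0.954 mm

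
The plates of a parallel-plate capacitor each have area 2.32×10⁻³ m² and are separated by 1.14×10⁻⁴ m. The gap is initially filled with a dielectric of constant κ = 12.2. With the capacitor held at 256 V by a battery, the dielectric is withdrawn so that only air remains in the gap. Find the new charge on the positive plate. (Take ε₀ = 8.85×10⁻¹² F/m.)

Initially C₁ = κε₀A/d = 12.2 × 8.85×10⁻¹² × 2.32×10⁻³ / 1.14×10⁻⁴ = 2.20×10⁻⁹ F.
Q₁ = 5.63×10⁻⁷ C.
Battery connected ⇒ V is held fixed. C₂ = 0.0820 C₁ and Q = CV, so Q₂/Q₁ = C₂/C₁ = 0.0820.
Q₂ = 0.0820 × 5.63×10⁻⁷ = 4.61×10⁻⁸ C.

Q ≈ 46.1 nC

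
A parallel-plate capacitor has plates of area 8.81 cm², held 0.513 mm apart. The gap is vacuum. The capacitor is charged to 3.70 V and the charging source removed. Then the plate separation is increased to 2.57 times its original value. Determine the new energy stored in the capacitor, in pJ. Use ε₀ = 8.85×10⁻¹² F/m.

A = 8.81 cm² = 8.81×10⁻⁴ m².
Initially C₁ = ε₀A/d = 8.85×10⁻¹² × 8.81×10⁻⁴ / 5.13×10⁻⁴ = 1.52×10⁻¹¹ F.
U₁ = 1.04×10⁻¹⁰ J.
Isolated ⇒ Q is held fixed. C₂ = 0.389 C₁ and U = Q²/(2C), so U₂/U₁ = C₁/C₂ = 2.57.
U₂ = 2.57 × 1.04×10⁻¹⁰ = 2.67×10⁻¹⁰ J.

267 pJ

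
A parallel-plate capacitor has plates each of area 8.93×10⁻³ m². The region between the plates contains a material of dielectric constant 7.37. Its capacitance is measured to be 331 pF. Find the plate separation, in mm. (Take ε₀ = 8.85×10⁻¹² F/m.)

d ≈ 1.76 mm

d = κε₀A/C = 7.37 × 8.85×10⁻¹² × 8.93×10⁻³ / 3.31×10⁻¹⁰ = 1.76×10⁻³ m.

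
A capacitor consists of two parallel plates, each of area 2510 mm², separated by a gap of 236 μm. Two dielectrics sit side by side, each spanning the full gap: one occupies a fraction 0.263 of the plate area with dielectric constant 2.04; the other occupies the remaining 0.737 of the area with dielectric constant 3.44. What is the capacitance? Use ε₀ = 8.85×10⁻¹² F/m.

A = 2510 mm² = 2.51×10⁻³ m².
Side-by-side slabs ⇒ two capacitors in parallel, each spanning the full gap.
C₁ = κ₁ε₀A₁/d = 2.04 × 8.85×10⁻¹² × 6.60×10⁻⁴ / 2.36×10⁻⁴ = 5.05×10⁻¹¹ F.
C₂ = κ₂ε₀A₂/d = 3.44 × 8.85×10⁻¹² × 1.85×10⁻³ / 2.36×10⁻⁴ = 2.39×10⁻¹⁰ F.
C = C₁ + C₂ = 2.89×10⁻¹⁰ F.

289 pF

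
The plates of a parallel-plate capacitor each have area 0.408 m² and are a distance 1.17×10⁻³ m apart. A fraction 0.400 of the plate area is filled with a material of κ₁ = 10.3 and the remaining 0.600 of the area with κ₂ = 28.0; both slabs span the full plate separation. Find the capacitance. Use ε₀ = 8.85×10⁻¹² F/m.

64.6 nF

Side-by-side slabs ⇒ two capacitors in parallel, each spanning the full gap.
C₁ = κ₁ε₀A₁/d = 10.3 × 8.85×10⁻¹² × 0.163 / 1.17×10⁻³ = 1.27×10⁻⁸ F.
C₂ = κ₂ε₀A₂/d = 28.0 × 8.85×10⁻¹² × 0.245 / 1.17×10⁻³ = 5.18×10⁻⁸ F.
C = C₁ + C₂ = 6.46×10⁻⁸ F.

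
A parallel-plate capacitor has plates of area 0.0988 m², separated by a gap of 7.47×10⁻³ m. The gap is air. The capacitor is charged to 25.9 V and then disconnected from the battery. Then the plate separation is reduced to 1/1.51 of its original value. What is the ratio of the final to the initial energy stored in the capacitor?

U₂/U₁ ≈ 0.662

Isolated ⇒ Q is held fixed.
C₂ = 1.51 C₁ and U = Q²/(2C), so U₂/U₁ = C₁/C₂ = 0.662.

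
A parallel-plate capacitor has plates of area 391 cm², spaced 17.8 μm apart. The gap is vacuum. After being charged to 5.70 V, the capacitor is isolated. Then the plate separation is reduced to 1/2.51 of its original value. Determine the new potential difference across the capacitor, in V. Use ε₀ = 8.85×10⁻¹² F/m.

V ≈ 2.27 V

A = 391 cm² = 3.91×10⁻² m².
Initially C₁ = ε₀A/d = 8.85×10⁻¹² × 3.91×10⁻² / 1.78×10⁻⁵ = 1.94×10⁻⁸ F.
V₁ = 5.70 V.
Isolated ⇒ Q is held fixed. C₂ = 2.51 C₁ and V = Q/C, so V₂/V₁ = C₁/C₂ = 0.398.
V₂ = 0.398 × 5.70 = 2.27 V.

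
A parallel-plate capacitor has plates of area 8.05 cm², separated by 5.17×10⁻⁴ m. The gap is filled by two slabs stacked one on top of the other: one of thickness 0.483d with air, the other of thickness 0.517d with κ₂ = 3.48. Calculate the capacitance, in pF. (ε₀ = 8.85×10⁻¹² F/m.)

21.8 pF

A = 8.05 cm² = 8.05×10⁻⁴ m².
Stacked slabs ⇒ two capacitors in series, each with the full plate area.
C₁ = κ₁ε₀A/d₁ = 1.00 × 8.85×10⁻¹² × 8.05×10⁻⁴ / 2.50×10⁻⁴ = 2.85×10⁻¹¹ F.
C₂ = κ₂ε₀A/d₂ = 3.48 × 8.85×10⁻¹² × 8.05×10⁻⁴ / 2.67×10⁻⁴ = 9.28×10⁻¹¹ F.
C = (1/C₁ + 1/C₂)⁻¹ = 2.18×10⁻¹¹ F.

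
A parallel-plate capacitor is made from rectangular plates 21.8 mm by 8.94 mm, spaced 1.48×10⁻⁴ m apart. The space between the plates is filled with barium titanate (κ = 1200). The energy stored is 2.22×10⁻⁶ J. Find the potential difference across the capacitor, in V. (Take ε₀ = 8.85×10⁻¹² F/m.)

A = 21.8 × 8.94 mm² = 1.95×10⁻⁴ m².
C = κε₀A/d = 1200 × 8.85×10⁻¹² × 1.95×10⁻⁴ / 1.48×10⁻⁴ = 1.40×10⁻⁸ F.
V = √(2U/C) = √(2 × 2.22×10⁻⁶ / 1.40×10⁻⁸) = 17.8 V.

V ≈ 17.8 V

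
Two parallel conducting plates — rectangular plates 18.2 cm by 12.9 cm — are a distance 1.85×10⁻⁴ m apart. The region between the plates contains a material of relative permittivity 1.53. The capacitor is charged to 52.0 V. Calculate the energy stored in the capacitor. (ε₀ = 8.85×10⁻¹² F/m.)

U ≈ 2.32 μJ

A = 18.2 × 12.9 cm² = 2.35×10⁻² m².
C = κε₀A/d = 1.53 × 8.85×10⁻¹² × 2.35×10⁻² / 1.85×10⁻⁴ = 1.72×10⁻⁹ F.
U = ½CV² = ½ × 1.72×10⁻⁹ × (52.0)² = 2.32×10⁻⁶ J.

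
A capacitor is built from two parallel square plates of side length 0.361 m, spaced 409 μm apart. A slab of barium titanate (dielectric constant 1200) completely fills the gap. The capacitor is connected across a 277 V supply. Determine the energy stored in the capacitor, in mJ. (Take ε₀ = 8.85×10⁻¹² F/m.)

A = (0.361 m)² = 0.130 m².
C = κε₀A/d = 1200 × 8.85×10⁻¹² × 0.130 / 4.09×10⁻⁴ = 3.38×10⁻⁶ F.
U = ½CV² = ½ × 3.38×10⁻⁶ × (277)² = 0.130 J.

U ≈ 130 mJ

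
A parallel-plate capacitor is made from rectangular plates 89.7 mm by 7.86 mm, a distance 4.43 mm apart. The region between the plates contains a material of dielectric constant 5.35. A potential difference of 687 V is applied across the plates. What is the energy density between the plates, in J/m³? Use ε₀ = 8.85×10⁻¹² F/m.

E = V/d = 687 / 4.43×10⁻³ = 1.55×10⁵ V/m.
u = ½κε₀E² = ½ × 5.35 × 8.85×10⁻¹² × (1.55×10⁵)² = 0.569 J/m³.

u ≈ 0.569 J/m³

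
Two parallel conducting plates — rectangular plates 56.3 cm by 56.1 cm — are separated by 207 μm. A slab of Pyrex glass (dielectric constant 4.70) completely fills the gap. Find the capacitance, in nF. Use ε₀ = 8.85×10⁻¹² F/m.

C ≈ 63.5 nF

A = 56.3 × 56.1 cm² = 0.316 m².
C = κε₀A/d = 4.70 × 8.85×10⁻¹² × 0.316 / 2.07×10⁻⁴ = 6.35×10⁻⁸ F.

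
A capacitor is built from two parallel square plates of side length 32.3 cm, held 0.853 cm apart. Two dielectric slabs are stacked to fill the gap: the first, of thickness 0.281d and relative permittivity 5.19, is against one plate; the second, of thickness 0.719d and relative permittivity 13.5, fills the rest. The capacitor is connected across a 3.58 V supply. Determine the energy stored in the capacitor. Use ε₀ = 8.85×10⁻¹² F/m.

A = (32.3 cm)² = 0.104 m².
Stacked slabs ⇒ two capacitors in series, each with the full plate area.
C₁ = κ₁ε₀A/d₁ = 5.19 × 8.85×10⁻¹² × 0.104 / 2.40×10⁻³ = 2.00×10⁻⁹ F.
C₂ = κ₂ε₀A/d₂ = 13.5 × 8.85×10⁻¹² × 0.104 / 6.13×10⁻³ = 2.03×10⁻⁹ F.
C = (1/C₁ + 1/C₂)⁻¹ = 1.01×10⁻⁹ F.
U = ½CV² = ½ × 1.01×10⁻⁹ × (3.58)² = 6.46×10⁻⁹ J.

6.46 nJ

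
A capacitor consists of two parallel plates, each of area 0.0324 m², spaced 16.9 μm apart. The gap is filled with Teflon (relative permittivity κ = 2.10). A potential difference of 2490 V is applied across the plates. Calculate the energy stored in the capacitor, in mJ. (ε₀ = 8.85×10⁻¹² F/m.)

C = κε₀A/d = 2.10 × 8.85×10⁻¹² × 3.24×10⁻² / 1.69×10⁻⁵ = 3.56×10⁻⁸ F.
U = ½CV² = ½ × 3.56×10⁻⁸ × (2490)² = 0.110 J.

110 mJ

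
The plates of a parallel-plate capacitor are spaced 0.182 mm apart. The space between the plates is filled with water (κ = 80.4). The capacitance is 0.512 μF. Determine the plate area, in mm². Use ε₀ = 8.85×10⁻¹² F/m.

A ≈ 1.31×10⁵ mm²

A = Cd/(κε₀) = 5.12×10⁻⁷ × 1.82×10⁻⁴ / (80.4 × 8.85×10⁻¹²) = 0.131 m².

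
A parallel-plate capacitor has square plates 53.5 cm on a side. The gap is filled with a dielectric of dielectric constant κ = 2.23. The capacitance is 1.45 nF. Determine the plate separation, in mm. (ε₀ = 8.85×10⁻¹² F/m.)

3.90 mm

A = (53.5 cm)² = 0.286 m².
d = κε₀A/C = 2.23 × 8.85×10⁻¹² × 0.286 / 1.45×10⁻⁹ = 3.90×10⁻³ m.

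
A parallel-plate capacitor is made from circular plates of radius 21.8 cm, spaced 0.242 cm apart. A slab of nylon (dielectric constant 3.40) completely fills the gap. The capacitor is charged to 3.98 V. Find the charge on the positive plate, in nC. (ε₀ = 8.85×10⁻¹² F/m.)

7.39 nC

A = π(21.8 cm)² = 0.149 m².
C = κε₀A/d = 3.40 × 8.85×10⁻¹² × 0.149 / 2.42×10⁻³ = 1.86×10⁻⁹ F.
Q = CV = 1.86×10⁻⁹ × 3.98 = 7.39×10⁻⁹ C.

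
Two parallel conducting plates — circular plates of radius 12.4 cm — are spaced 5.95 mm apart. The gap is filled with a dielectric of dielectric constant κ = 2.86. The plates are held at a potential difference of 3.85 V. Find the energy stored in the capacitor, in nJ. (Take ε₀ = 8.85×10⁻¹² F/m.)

A = π(12.4 cm)² = 4.83×10⁻² m².
C = κε₀A/d = 2.86 × 8.85×10⁻¹² × 4.83×10⁻² / 5.95×10⁻³ = 2.05×10⁻¹⁰ F.
U = ½CV² = ½ × 2.05×10⁻¹⁰ × (3.85)² = 1.52×10⁻⁹ J.

1.52 nJ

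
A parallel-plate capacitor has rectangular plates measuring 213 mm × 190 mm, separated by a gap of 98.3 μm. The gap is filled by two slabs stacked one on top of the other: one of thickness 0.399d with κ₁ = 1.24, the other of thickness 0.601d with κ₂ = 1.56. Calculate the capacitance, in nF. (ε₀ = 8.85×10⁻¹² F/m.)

A = 213 × 190 mm² = 4.05×10⁻² m².
Stacked slabs ⇒ two capacitors in series, each with the full plate area.
C₁ = κ₁ε₀A/d₁ = 1.24 × 8.85×10⁻¹² × 4.05×10⁻² / 3.92×10⁻⁵ = 1.13×10⁻⁸ F.
C₂ = κ₂ε₀A/d₂ = 1.56 × 8.85×10⁻¹² × 4.05×10⁻² / 5.91×10⁻⁵ = 9.46×10⁻⁹ F.
C = (1/C₁ + 1/C₂)⁻¹ = 5.15×10⁻⁹ F.

C ≈ 5.15 nF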